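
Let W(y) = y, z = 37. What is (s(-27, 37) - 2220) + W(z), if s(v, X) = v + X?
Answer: -2173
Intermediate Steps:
s(v, X) = X + v
(s(-27, 37) - 2220) + W(z) = ((37 - 27) - 2220) + 37 = (10 - 2220) + 37 = -2210 + 37 = -2173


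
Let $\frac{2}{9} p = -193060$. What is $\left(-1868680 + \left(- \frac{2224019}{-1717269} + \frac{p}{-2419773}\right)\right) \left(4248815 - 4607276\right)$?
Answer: $\frac{309276493144337148985347}{461711239993} \approx 6.6985 \cdot 10^{11}$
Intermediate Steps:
$p = -868770$ ($p = \frac{9}{2} \left(-193060\right) = -868770$)
$\left(-1868680 + \left(- \frac{2224019}{-1717269} + \frac{p}{-2419773}\right)\right) \left(4248815 - 4607276\right) = \left(-1868680 - \left(- \frac{2224019}{1717269} - \frac{289590}{806591}\right)\right) \left(4248815 - 4607276\right) = \left(-1868680 - - \frac{2291177638939}{1385133719979}\right) \left(-358461\right) = \left(-1868680 + \left(\frac{2224019}{1717269} + \frac{289590}{806591}\right)\right) \left(-358461\right) = \left(-1868680 + \frac{2291177638939}{1385133719979}\right) \left(-358461\right) = \left(- \frac{2588369388672718781}{1385133719979}\right) \left(-358461\right) = \frac{309276493144337148985347}{461711239993}$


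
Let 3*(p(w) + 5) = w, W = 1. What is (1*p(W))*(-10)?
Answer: 140/3 ≈ 46.667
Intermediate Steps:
p(w) = -5 + w/3
(1*p(W))*(-10) = (1*(-5 + (1/3)*1))*(-10) = (1*(-5 + 1/3))*(-10) = (1*(-14/3))*(-10) = -14/3*(-10) = 140/3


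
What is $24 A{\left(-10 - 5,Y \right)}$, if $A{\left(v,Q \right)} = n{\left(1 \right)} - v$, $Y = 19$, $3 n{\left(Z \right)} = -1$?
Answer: $352$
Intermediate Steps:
$n{\left(Z \right)} = - \frac{1}{3}$ ($n{\left(Z \right)} = \frac{1}{3} \left(-1\right) = - \frac{1}{3}$)
$A{\left(v,Q \right)} = - \frac{1}{3} - v$
$24 A{\left(-10 - 5,Y \right)} = 24 \left(- \frac{1}{3} - \left(-10 - 5\right)\right) = 24 \left(- \frac{1}{3} - -15\right) = 24 \left(- \frac{1}{3} + 15\right) = 24 \cdot \frac{44}{3} = 352$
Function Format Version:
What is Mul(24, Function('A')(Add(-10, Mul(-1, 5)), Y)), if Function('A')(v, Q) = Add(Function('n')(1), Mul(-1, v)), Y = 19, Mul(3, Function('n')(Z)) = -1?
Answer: 352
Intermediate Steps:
Function('n')(Z) = Rational(-1, 3) (Function('n')(Z) = Mul(Rational(1, 3), -1) = Rational(-1, 3))
Function('A')(v, Q) = Add(Rational(-1, 3), Mul(-1, v))
Mul(24, Function('A')(Add(-10, Mul(-1, 5)), Y)) = Mul(24, Add(Rational(-1, 3), Mul(-1, Add(-10, Mul(-1, 5))))) = Mul(24, Add(Rational(-1, 3), Mul(-1, Add(-10, -5)))) = Mul(24, Add(Rational(-1, 3), Mul(-1, -15))) = Mul(24, Add(Rational(-1, 3), 15)) = Mul(24, Rational(44, 3)) = 352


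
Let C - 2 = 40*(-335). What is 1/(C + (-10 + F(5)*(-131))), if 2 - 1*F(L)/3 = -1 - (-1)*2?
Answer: -1/13801 ≈ -7.2459e-5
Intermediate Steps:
C = -13398 (C = 2 + 40*(-335) = 2 - 13400 = -13398)
F(L) = 3 (F(L) = 6 - 3*(-1 - (-1)*2) = 6 - 3*(-1 - 1*(-2)) = 6 - 3*(-1 + 2) = 6 - 3*1 = 6 - 3 = 3)
1/(C + (-10 + F(5)*(-131))) = 1/(-13398 + (-10 + 3*(-131))) = 1/(-13398 + (-10 - 393)) = 1/(-13398 - 403) = 1/(-13801) = -1/13801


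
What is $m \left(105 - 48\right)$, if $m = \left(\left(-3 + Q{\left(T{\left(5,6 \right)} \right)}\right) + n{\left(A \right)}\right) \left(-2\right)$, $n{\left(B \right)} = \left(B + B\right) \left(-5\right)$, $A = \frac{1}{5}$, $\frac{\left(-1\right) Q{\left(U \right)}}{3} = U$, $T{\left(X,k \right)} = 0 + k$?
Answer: $2622$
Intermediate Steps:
$T{\left(X,k \right)} = k$
$Q{\left(U \right)} = - 3 U$
$A = \frac{1}{5} \approx 0.2$
$n{\left(B \right)} = - 10 B$ ($n{\left(B \right)} = 2 B \left(-5\right) = - 10 B$)
$m = 46$ ($m = \left(\left(-3 - 18\right) - 2\right) \left(-2\right) = \left(-21 - 2\right) \left(-2\right) = \left(-23\right) \left(-2\right) = 46$)
$m \left(105 - 48\right) = 46 \left(105 - 48\right) = 46 \cdot 57 = 2622$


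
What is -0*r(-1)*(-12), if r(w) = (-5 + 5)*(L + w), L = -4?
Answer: 0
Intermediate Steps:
r(w) = 0 (r(w) = (-5 + 5)*(-4 + w) = 0*(-4 + w) = 0)
-0*r(-1)*(-12) = -0*0*(-12) = -12*0*(-12) = 0*(-12) = 0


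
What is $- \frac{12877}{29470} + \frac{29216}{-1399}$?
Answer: $- \frac{879010443}{41228530} \approx -21.32$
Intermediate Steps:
$- \frac{12877}{29470} + \frac{29216}{-1399} = \left(-12877\right) \frac{1}{29470} + 29216 \left(- \frac{1}{1399}\right) = - \frac{12877}{29470} - \frac{29216}{1399} = - \frac{879010443}{41228530}$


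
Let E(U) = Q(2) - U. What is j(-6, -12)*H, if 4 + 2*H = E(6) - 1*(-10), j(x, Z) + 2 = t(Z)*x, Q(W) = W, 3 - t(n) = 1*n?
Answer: -92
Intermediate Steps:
t(n) = 3 - n
E(U) = 2 - U
j(x, Z) = -2 + x*(3 - Z) (j(x, Z) = -2 + (3 - Z)*x = -2 + x*(3 - Z))
H = 1 (H = -2 + ((2 - 1*6) - 1*(-10))/2 = -2 + ((2 - 6) + 10)/2 = -2 + (-4 + 10)/2 = -2 + (½)*6 = -2 + 3 = 1)
j(-6, -12)*H = (-2 - 1*(-6)*(-3 - 12))*1 = (-2 - 1*(-6)*(-15))*1 = (-2 - 90)*1 = -92*1 = -92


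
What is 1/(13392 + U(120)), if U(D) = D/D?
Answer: 1/13393 ≈ 7.4666e-5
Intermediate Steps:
U(D) = 1
1/(13392 + U(120)) = 1/(13392 + 1) = 1/13393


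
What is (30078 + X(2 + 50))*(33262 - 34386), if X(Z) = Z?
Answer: -33866120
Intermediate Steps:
(30078 + X(2 + 50))*(33262 - 34386) = (30078 + (2 + 50))*(33262 - 34386) = (30078 + 52)*(-1124) = 30130*(-1124) = -33866120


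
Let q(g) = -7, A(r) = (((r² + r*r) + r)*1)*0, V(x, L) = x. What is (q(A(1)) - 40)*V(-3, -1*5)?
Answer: 141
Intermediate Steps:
A(r) = 0 (A(r) = (((r² + r²) + r)*1)*0 = ((2*r² + r)*1)*0 = ((r + 2*r²)*1)*0 = (r + 2*r²)*0 = 0)
(q(A(1)) - 40)*V(-3, -1*5) = (-7 - 40)*(-3) = -47*(-3) = 141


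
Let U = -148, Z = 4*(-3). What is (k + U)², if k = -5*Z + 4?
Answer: 7056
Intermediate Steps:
Z = -12
k = 64 (k = -5*(-12) + 4 = 60 + 4 = 64)
(k + U)² = (64 - 148)² = (-84)² = 7056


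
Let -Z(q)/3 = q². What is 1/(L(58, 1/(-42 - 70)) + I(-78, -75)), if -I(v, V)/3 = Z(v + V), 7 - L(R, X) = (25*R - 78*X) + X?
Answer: 16/3347797 ≈ 4.7793e-6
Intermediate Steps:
L(R, X) = 7 - 25*R + 77*X (L(R, X) = 7 - ((25*R - 78*X) + X) = 7 - ((-78*X + 25*R) + X) = 7 - (-77*X + 25*R) = 7 + (-25*R + 77*X) = 7 - 25*R + 77*X)
Z(q) = -3*q²
I(v, V) = 9*(V + v)² (I(v, V) = -(-9)*(v + V)² = -(-9)*(V + v)² = 9*(V + v)²)
1/(L(58, 1/(-42 - 70)) + I(-78, -75)) = 1/((7 - 25*58 + 77/(-42 - 70)) + 9*(-75 - 78)²) = 1/((7 - 1450 + 77/(-112)) + 9*(-153)²) = 1/((7 - 1450 + 77*(-1/112)) + 9*23409) = 1/((7 - 1450 - 11/16) + 210681) = 1/(-23099/16 + 210681) = 1/(3347797/16) = 16/3347797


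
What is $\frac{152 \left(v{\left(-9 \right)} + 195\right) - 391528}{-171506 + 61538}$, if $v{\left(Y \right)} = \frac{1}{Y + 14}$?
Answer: $\frac{75387}{22910} \approx 3.2906$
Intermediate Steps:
$v{\left(Y \right)} = \frac{1}{14 + Y}$
$\frac{152 \left(v{\left(-9 \right)} + 195\right) - 391528}{-171506 + 61538} = \frac{152 \left(\frac{1}{14 - 9} + 195\right) - 391528}{-171506 + 61538} = \frac{152 \left(\frac{1}{5} + 195\right) - 391528}{-109968} = \left(152 \left(\frac{1}{5} + 195\right) - 391528\right) \left(- \frac{1}{109968}\right) = \left(152 \cdot \frac{976}{5} - 391528\right) \left(- \frac{1}{109968}\right) = \left(\frac{148352}{5} - 391528\right) \left(- \frac{1}{109968}\right) = \left(- \frac{1809288}{5}\right) \left(- \frac{1}{109968}\right) = \frac{75387}{22910}$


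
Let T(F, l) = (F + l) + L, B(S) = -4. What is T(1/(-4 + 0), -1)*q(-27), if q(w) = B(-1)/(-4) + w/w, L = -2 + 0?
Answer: -13/2 ≈ -6.5000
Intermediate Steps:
L = -2
q(w) = 2 (q(w) = -4/(-4) + w/w = -4*(-¼) + 1 = 1 + 1 = 2)
T(F, l) = -2 + F + l (T(F, l) = (F + l) - 2 = -2 + F + l)
T(1/(-4 + 0), -1)*q(-27) = (-2 + 1/(-4 + 0) - 1)*2 = (-2 + 1/(-4) - 1)*2 = (-2 - ¼ - 1)*2 = -13/4*2 = -13/2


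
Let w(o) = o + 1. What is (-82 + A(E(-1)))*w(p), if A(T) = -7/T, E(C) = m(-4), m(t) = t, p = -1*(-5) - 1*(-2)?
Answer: -642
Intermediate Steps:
p = 7 (p = 5 + 2 = 7)
w(o) = 1 + o
E(C) = -4
(-82 + A(E(-1)))*w(p) = (-82 - 7/(-4))*(1 + 7) = (-82 - 7*(-¼))*8 = (-82 + 7/4)*8 = -321/4*8 = -642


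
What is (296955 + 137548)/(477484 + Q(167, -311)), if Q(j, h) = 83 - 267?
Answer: 434503/477300 ≈ 0.91034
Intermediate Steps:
Q(j, h) = -184
(296955 + 137548)/(477484 + Q(167, -311)) = (296955 + 137548)/(477484 - 184) = 434503/477300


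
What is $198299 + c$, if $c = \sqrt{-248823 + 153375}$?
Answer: $198299 + 2 i \sqrt{23862} \approx 1.983 \cdot 10^{5} + 308.95 i$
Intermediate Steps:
$c = 2 i \sqrt{23862}$ ($c = \sqrt{-95448} = 2 i \sqrt{23862} \approx 308.95 i$)
$198299 + c = 198299 + 2 i \sqrt{23862}$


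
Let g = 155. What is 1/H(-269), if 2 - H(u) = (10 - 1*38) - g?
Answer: 1/185 ≈ 0.0054054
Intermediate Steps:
H(u) = 185 (H(u) = 2 - ((10 - 1*38) - 1*155) = 2 - ((10 - 38) - 155) = 2 - (-28 - 155) = 2 - 1*(-183) = 2 + 183 = 185)
1/H(-269) = 1/185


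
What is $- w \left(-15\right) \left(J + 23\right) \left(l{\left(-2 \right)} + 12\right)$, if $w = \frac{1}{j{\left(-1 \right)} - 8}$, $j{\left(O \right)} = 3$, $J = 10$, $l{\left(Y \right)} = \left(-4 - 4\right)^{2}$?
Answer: $-7524$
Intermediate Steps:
$l{\left(Y \right)} = 64$ ($l{\left(Y \right)} = \left(-8\right)^{2} = 64$)
$w = - \frac{1}{5}$ ($w = \frac{1}{3 - 8} = \frac{1}{-5} = - \frac{1}{5} \approx -0.2$)
$- w \left(-15\right) \left(J + 23\right) \left(l{\left(-2 \right)} + 12\right) = \left(-1\right) \left(- \frac{1}{5}\right) \left(-15\right) \left(10 + 23\right) \left(64 + 12\right) = \frac{1}{5} \left(-15\right) 33 \cdot 76 = \left(-3\right) 2508 = -7524$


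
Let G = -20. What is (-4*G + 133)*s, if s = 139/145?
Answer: 29607/145 ≈ 204.19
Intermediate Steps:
s = 139/145 (s = 139*(1/145) = 139/145 ≈ 0.95862)
(-4*G + 133)*s = (-4*(-20) + 133)*(139/145) = (80 + 133)*(139/145) = 213*(139/145) = 29607/145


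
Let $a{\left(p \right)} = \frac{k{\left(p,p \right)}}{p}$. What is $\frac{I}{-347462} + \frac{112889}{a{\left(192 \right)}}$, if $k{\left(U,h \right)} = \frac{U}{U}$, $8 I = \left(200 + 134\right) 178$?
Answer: $\frac{15062260868849}{694924} \approx 2.1675 \cdot 10^{7}$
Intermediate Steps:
$I = \frac{14863}{2}$ ($I = \frac{\left(200 + 134\right) 178}{8} = \frac{334 \cdot 178}{8} = \frac{1}{8} \cdot 59452 = \frac{14863}{2} \approx 7431.5$)
$k{\left(U,h \right)} = 1$
$a{\left(p \right)} = \frac{1}{p}$ ($a{\left(p \right)} = 1 \frac{1}{p} = \frac{1}{p}$)
$\frac{I}{-347462} + \frac{112889}{a{\left(192 \right)}} = \frac{14863}{2 \left(-347462\right)} + \frac{112889}{\frac{1}{192}} = \frac{14863}{2} \left(- \frac{1}{347462}\right) + 112889 \frac{1}{\frac{1}{192}} = - \frac{14863}{694924} + 112889 \cdot 192 = - \frac{14863}{694924} + 21674688 = \frac{15062260868849}{694924}$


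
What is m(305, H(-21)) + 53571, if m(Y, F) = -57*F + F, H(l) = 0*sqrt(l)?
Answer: 53571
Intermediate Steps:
H(l) = 0
m(Y, F) = -56*F
m(305, H(-21)) + 53571 = -56*0 + 53571 = 0 + 53571 = 53571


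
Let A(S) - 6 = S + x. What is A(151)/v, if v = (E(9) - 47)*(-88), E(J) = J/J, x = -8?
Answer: 149/4048 ≈ 0.036808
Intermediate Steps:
E(J) = 1
v = 4048 (v = (1 - 47)*(-88) = -46*(-88) = 4048)
A(S) = -2 + S (A(S) = 6 + (S - 8) = 6 + (-8 + S) = -2 + S)
A(151)/v = (-2 + 151)/4048 = 149*(1/4048) = 149/4048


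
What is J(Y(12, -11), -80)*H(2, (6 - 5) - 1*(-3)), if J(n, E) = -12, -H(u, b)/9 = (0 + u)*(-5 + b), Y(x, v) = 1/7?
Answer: -216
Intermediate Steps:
Y(x, v) = ⅐
H(u, b) = -9*u*(-5 + b) (H(u, b) = -9*(0 + u)*(-5 + b) = -9*u*(-5 + b))
J(Y(12, -11), -80)*H(2, (6 - 5) - 1*(-3)) = -108*2*(5 - ((6 - 5) - 1*(-3))) = -108*2*(5 - (1 + 3)) = -108*2*(5 - 1*4) = -108*2*(5 - 4) = -108*2 = -12*18 = -216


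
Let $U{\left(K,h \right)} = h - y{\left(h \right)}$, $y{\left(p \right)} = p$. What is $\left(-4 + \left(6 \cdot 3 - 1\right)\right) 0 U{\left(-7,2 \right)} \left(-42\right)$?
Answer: $0$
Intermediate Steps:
$U{\left(K,h \right)} = 0$ ($U{\left(K,h \right)} = h - h = 0$)
$\left(-4 + \left(6 \cdot 3 - 1\right)\right) 0 U{\left(-7,2 \right)} \left(-42\right) = \left(-4 + \left(6 \cdot 3 - 1\right)\right) 0 \cdot 0 \left(-42\right) = \left(-4 + \left(18 - 1\right)\right) 0 \cdot 0 \left(-42\right) = \left(-4 + 17\right) 0 \cdot 0 \left(-42\right) = 13 \cdot 0 \cdot 0 \left(-42\right) = 0 \cdot 0 \left(-42\right) = 0 \left(-42\right) = 0$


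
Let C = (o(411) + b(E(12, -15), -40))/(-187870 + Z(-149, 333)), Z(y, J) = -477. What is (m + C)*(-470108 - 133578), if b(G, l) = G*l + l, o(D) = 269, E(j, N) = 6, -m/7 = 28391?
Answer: 22596883211145408/188347 ≈ 1.1997e+11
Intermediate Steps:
m = -198737 (m = -7*28391 = -198737)
b(G, l) = l + G*l
C = 11/188347 (C = (269 - 40*(1 + 6))/(-187870 - 477) = (269 - 40*7)/(-188347) = (269 - 280)*(-1/188347) = -11*(-1/188347) = 11/188347 ≈ 5.8403e-5)
(m + C)*(-470108 - 133578) = (-198737 + 11/188347)*(-470108 - 133578) = -37431517728/188347*(-603686) = 22596883211145408/188347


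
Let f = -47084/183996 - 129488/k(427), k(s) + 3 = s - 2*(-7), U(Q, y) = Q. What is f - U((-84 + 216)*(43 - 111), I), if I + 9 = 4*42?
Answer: 29147173717/3357927 ≈ 8680.1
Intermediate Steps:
I = 159 (I = -9 + 4*42 = -9 + 168 = 159)
k(s) = 11 + s (k(s) = -3 + (s - 2*(-7)) = -3 + (s + 14) = -3 + (14 + s) = 11 + s)
f = -993579035/3357927 (f = -47084/183996 - 129488/(11 + 427) = -47084*1/183996 - 129488/438 = -11771/45999 - 129488*1/438 = -11771/45999 - 64744/219 = -993579035/3357927 ≈ -295.89)
f - U((-84 + 216)*(43 - 111), I) = -993579035/3357927 - (-84 + 216)*(43 - 111) = -993579035/3357927 - 132*(-68) = -993579035/3357927 - 1*(-8976) = -993579035/3357927 + 8976 = 29147173717/3357927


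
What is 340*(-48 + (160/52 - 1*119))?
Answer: -724540/13 ≈ -55734.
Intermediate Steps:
340*(-48 + (160/52 - 1*119)) = 340*(-48 + (160*(1/52) - 119)) = 340*(-48 + (40/13 - 119)) = 340*(-48 - 1507/13) = 340*(-2131/13) = -724540/13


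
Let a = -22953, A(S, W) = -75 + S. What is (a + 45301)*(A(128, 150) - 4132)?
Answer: -91157492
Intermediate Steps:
(a + 45301)*(A(128, 150) - 4132) = (-22953 + 45301)*((-75 + 128) - 4132) = 22348*(53 - 4132) = 22348*(-4079) = -91157492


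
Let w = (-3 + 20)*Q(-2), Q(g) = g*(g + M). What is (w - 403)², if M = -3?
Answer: 54289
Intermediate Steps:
Q(g) = g*(-3 + g) (Q(g) = g*(g - 3) = g*(-3 + g))
w = 170 (w = (-3 + 20)*(-2*(-3 - 2)) = 17*(-2*(-5)) = 17*10 = 170)
(w - 403)² = (170 - 403)² = (-233)² = 54289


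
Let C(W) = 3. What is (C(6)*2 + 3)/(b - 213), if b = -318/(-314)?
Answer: -157/3698 ≈ -0.042455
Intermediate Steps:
b = 159/157 (b = -318*(-1/314) = 159/157 ≈ 1.0127)
(C(6)*2 + 3)/(b - 213) = (3*2 + 3)/(159/157 - 213) = (6 + 3)/(-33282/157) = -157/33282*9 = -157/3698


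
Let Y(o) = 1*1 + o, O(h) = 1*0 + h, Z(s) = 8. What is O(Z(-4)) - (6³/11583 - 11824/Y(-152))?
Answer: -4555472/64779 ≈ -70.323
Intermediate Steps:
O(h) = h (O(h) = 0 + h = h)
Y(o) = 1 + o
O(Z(-4)) - (6³/11583 - 11824/Y(-152)) = 8 - (6³/11583 - 11824/(1 - 152)) = 8 - (216*(1/11583) - 11824/(-151)) = 8 - (8/429 - 11824*(-1/151)) = 8 - (8/429 + 11824/151) = 8 - 1*5073704/64779 = 8 - 5073704/64779 = -4555472/64779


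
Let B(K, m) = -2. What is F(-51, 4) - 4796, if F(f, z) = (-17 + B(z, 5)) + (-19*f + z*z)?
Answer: -3830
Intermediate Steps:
F(f, z) = -19 + z**2 - 19*f (F(f, z) = (-17 - 2) + (-19*f + z*z) = -19 + (-19*f + z**2) = -19 + (z**2 - 19*f) = -19 + z**2 - 19*f)
F(-51, 4) - 4796 = (-19 + 4**2 - 19*(-51)) - 4796 = (-19 + 16 + 969) - 4796 = 966 - 4796 = -3830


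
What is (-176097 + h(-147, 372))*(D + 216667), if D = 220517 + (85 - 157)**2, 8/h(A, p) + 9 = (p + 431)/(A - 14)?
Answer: -43857660985344/563 ≈ -7.7900e+10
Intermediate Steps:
h(A, p) = 8/(-9 + (431 + p)/(-14 + A)) (h(A, p) = 8/(-9 + (p + 431)/(A - 14)) = 8/(-9 + (431 + p)/(-14 + A)))
D = 225701 (D = 220517 + (-72)**2 = 220517 + 5184 = 225701)
(-176097 + h(-147, 372))*(D + 216667) = (-176097 + 8*(-14 - 147)/(557 + 372 - 9*(-147)))*(225701 + 216667) = (-176097 + 8*(-161)/(557 + 372 + 1323))*442368 = (-176097 + 8*(-161)/2252)*442368 = (-176097 + 8*(1/2252)*(-161))*442368 = (-176097 - 322/563)*442368 = -99142933/563*442368 = -43857660985344/563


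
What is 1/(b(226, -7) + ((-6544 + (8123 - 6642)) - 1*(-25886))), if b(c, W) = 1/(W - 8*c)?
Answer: 1815/37793744 ≈ 4.8024e-5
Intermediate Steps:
1/(b(226, -7) + ((-6544 + (8123 - 6642)) - 1*(-25886))) = 1/(1/(-7 - 8*226) + ((-6544 + (8123 - 6642)) - 1*(-25886))) = 1/(1/(-7 - 1808) + ((-6544 + 1481) + 25886)) = 1/(1/(-1815) + (-5063 + 25886)) = 1/(-1/1815 + 20823) = 1/(37793744/1815) = 1815/37793744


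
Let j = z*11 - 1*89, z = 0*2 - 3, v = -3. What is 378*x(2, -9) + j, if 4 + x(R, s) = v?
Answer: -2768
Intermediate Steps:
x(R, s) = -7 (x(R, s) = -4 - 3 = -7)
z = -3 (z = 0 - 3 = -3)
j = -122 (j = -3*11 - 1*89 = -33 - 89 = -122)
378*x(2, -9) + j = 378*(-7) - 122 = -2646 - 122 = -2768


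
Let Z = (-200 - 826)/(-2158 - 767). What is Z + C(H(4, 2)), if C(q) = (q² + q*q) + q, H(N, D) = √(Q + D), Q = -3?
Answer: -536/325 + I ≈ -1.6492 + 1.0*I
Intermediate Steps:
H(N, D) = √(-3 + D)
C(q) = q + 2*q² (C(q) = (q² + q²) + q = 2*q² + q = q + 2*q²)
Z = 114/325 (Z = -1026/(-2925) = -1026*(-1/2925) = 114/325 ≈ 0.35077)
Z + C(H(4, 2)) = 114/325 + √(-3 + 2)*(1 + 2*√(-3 + 2)) = 114/325 + √(-1)*(1 + 2*√(-1)) = 114/325 + I*(1 + 2*I)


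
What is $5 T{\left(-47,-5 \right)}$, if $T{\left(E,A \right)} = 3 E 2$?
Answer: $-1410$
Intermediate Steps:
$T{\left(E,A \right)} = 6 E$
$5 T{\left(-47,-5 \right)} = 5 \cdot 6 \left(-47\right) = 5 \left(-282\right) = -1410$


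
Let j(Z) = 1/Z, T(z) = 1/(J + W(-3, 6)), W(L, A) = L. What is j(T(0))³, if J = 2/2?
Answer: -8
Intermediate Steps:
J = 1 (J = 2*(½) = 1)
T(z) = -½ (T(z) = 1/(1 - 3) = 1/(-2) = -½)
j(Z) = 1/Z
j(T(0))³ = (1/(-½))³ = (-2)³ = -8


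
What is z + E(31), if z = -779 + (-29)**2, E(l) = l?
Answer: 93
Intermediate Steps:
z = 62 (z = -779 + 841 = 62)
z + E(31) = 62 + 31 = 93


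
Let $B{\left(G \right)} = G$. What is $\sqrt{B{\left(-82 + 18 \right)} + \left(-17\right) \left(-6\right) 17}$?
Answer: $\sqrt{1670} \approx 40.866$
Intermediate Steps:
$\sqrt{B{\left(-82 + 18 \right)} + \left(-17\right) \left(-6\right) 17} = \sqrt{\left(-82 + 18\right) + \left(-17\right) \left(-6\right) 17} = \sqrt{-64 + 102 \cdot 17} = \sqrt{-64 + 1734} = \sqrt{1670}$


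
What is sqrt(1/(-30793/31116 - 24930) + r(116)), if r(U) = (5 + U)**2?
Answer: sqrt(8810839717591028232421)/775752673 ≈ 121.00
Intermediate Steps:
sqrt(1/(-30793/31116 - 24930) + r(116)) = sqrt(1/(-30793/31116 - 24930) + (5 + 116)**2) = sqrt(1/(-30793*1/31116 - 24930) + 121**2) = sqrt(1/(-30793/31116 - 24930) + 14641) = sqrt(1/(-775752673/31116) + 14641) = sqrt(-31116/775752673 + 14641) = sqrt(11357794854277/775752673) = sqrt(8810839717591028232421)/775752673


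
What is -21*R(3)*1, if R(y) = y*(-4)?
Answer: 252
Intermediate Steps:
R(y) = -4*y
-21*R(3)*1 = -(-84)*3*1 = -21*(-12)*1 = 252*1 = 252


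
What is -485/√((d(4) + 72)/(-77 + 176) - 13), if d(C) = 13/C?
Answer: 2910*I*√53317/4847 ≈ 138.63*I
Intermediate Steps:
-485/√((d(4) + 72)/(-77 + 176) - 13) = -485/√((13/4 + 72)/(-77 + 176) - 13) = -485/√((13*(¼) + 72)/99 - 13) = -485/√((13/4 + 72)*(1/99) - 13) = -485/√((301/4)*(1/99) - 13) = -485/√(301/396 - 13) = -485*(-6*I*√53317/4847) = -(-2910)*I*√53317/4847 = 2910*I*√53317/4847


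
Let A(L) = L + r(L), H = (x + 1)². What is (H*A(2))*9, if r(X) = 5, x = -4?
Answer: 567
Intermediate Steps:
H = 9 (H = (-4 + 1)² = (-3)² = 9)
A(L) = 5 + L (A(L) = L + 5 = 5 + L)
(H*A(2))*9 = (9*(5 + 2))*9 = (9*7)*9 = 63*9 = 567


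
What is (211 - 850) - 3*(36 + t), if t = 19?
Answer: -804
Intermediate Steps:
(211 - 850) - 3*(36 + t) = (211 - 850) - 3*(36 + 19) = -639 - 3*55 = -639 - 1*165 = -639 - 165 = -804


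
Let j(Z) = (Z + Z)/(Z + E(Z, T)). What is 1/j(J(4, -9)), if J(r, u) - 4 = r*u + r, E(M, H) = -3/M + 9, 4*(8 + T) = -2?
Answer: 529/1568 ≈ 0.33737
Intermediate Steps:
T = -17/2 (T = -8 + (¼)*(-2) = -8 - ½ = -17/2 ≈ -8.5000)
E(M, H) = 9 - 3/M
J(r, u) = 4 + r + r*u (J(r, u) = 4 + (r*u + r) = 4 + (r + r*u) = 4 + r + r*u)
j(Z) = 2*Z/(9 + Z - 3/Z) (j(Z) = (Z + Z)/(Z + (9 - 3/Z)) = (2*Z)/(9 + Z - 3/Z) = 2*Z/(9 + Z - 3/Z))
1/j(J(4, -9)) = 1/(2*(4 + 4 + 4*(-9))²/(-3 + (4 + 4 + 4*(-9))² + 9*(4 + 4 + 4*(-9)))) = 1/(2*(4 + 4 - 36)²/(-3 + (4 + 4 - 36)² + 9*(4 + 4 - 36))) = 1/(2*(-28)²/(-3 + (-28)² + 9*(-28))) = 1/(2*784/(-3 + 784 - 252)) = 1/(2*784/529) = 1/(2*784*(1/529)) = 1/(1568/529) = 529/1568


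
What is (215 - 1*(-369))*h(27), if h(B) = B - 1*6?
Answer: 12264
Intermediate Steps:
h(B) = -6 + B (h(B) = B - 6 = -6 + B)
(215 - 1*(-369))*h(27) = (215 - 1*(-369))*(-6 + 27) = (215 + 369)*21 = 584*21 = 12264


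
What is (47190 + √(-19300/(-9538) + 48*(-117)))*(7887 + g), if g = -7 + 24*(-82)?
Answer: 278987280 + 5912*I*√127680694526/4769 ≈ 2.7899e+8 + 4.4297e+5*I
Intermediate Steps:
g = -1975 (g = -7 - 1968 = -1975)
(47190 + √(-19300/(-9538) + 48*(-117)))*(7887 + g) = (47190 + √(-19300/(-9538) + 48*(-117)))*(7887 - 1975) = (47190 + √(-19300*(-1/9538) - 5616))*5912 = (47190 + √(9650/4769 - 5616))*5912 = (47190 + √(-26773054/4769))*5912 = (47190 + I*√127680694526/4769)*5912 = 278987280 + 5912*I*√127680694526/4769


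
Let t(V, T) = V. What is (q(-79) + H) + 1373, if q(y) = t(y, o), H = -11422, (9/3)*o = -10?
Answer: -10128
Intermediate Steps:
o = -10/3 (o = (1/3)*(-10) = -10/3 ≈ -3.3333)
q(y) = y
(q(-79) + H) + 1373 = (-79 - 11422) + 1373 = -11501 + 1373 = -10128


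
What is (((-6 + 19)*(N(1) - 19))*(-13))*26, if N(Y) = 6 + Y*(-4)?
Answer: 74698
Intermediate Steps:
N(Y) = 6 - 4*Y
(((-6 + 19)*(N(1) - 19))*(-13))*26 = (((-6 + 19)*((6 - 4*1) - 19))*(-13))*26 = ((13*((6 - 4) - 19))*(-13))*26 = ((13*(2 - 19))*(-13))*26 = ((13*(-17))*(-13))*26 = -221*(-13)*26 = 2873*26 = 74698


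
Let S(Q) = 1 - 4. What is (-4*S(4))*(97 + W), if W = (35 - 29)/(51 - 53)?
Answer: 1128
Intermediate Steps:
S(Q) = -3
W = -3 (W = 6/(-2) = 6*(-1/2) = -3)
(-4*S(4))*(97 + W) = (-4*(-3))*(97 - 3) = 12*94 = 1128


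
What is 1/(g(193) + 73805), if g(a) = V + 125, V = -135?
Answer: 1/73795 ≈ 1.3551e-5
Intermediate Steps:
g(a) = -10 (g(a) = -135 + 125 = -10)
1/(g(193) + 73805) = 1/(-10 + 73805) = 1/73795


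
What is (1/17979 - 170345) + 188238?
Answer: 321698248/17979 ≈ 17893.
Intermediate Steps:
(1/17979 - 170345) + 188238 = -3062632754/17979 + 188238 = 321698248/17979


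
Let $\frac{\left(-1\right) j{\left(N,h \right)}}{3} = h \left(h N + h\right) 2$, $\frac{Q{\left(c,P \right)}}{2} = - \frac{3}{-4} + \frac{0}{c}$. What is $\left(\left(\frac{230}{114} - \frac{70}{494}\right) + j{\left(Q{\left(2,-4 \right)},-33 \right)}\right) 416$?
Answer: $- \frac{387291040}{57} \approx -6.7946 \cdot 10^{6}$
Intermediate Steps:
$Q{\left(c,P \right)} = \frac{3}{2}$ ($Q{\left(c,P \right)} = 2 \left(- \frac{3}{-4} + \frac{0}{c}\right) = 2 \left(\left(-3\right) \left(- \frac{1}{4}\right) + 0\right) = 2 \left(\frac{3}{4} + 0\right) = 2 \cdot \frac{3}{4} = \frac{3}{2}$)
$j{\left(N,h \right)} = - 6 h \left(h + N h\right)$ ($j{\left(N,h \right)} = - 3 h \left(h N + h\right) 2 = - 3 h \left(N h + h\right) 2 = - 3 h \left(h + N h\right) 2 = - 3 \cdot 2 h \left(h + N h\right) = - 6 h \left(h + N h\right)$)
$\left(\left(\frac{230}{114} - \frac{70}{494}\right) + j{\left(Q{\left(2,-4 \right)},-33 \right)}\right) 416 = \left(\left(\frac{230}{114} - \frac{70}{494}\right) + 6 \left(-33\right)^{2} \left(-1 - \frac{3}{2}\right)\right) 416 = \left(\left(230 \cdot \frac{1}{114} - \frac{35}{247}\right) + 6 \cdot 1089 \left(-1 - \frac{3}{2}\right)\right) 416 = \left(\left(\frac{115}{57} - \frac{35}{247}\right) + 6 \cdot 1089 \left(- \frac{5}{2}\right)\right) 416 = \left(\frac{1390}{741} - 16335\right) 416 = \left(- \frac{12102845}{741}\right) 416 = - \frac{387291040}{57}$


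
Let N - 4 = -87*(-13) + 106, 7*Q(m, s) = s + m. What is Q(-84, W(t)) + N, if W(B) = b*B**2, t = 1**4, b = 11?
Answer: 8614/7 ≈ 1230.6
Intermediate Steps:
t = 1
W(B) = 11*B**2
Q(m, s) = m/7 + s/7 (Q(m, s) = (s + m)/7 = (m + s)/7 = m/7 + s/7)
N = 1241 (N = 4 + (-87*(-13) + 106) = 4 + (1131 + 106) = 4 + 1237 = 1241)
Q(-84, W(t)) + N = ((1/7)*(-84) + (11*1**2)/7) + 1241 = (-12 + (11*1)/7) + 1241 = (-12 + (1/7)*11) + 1241 = (-12 + 11/7) + 1241 = -73/7 + 1241 = 8614/7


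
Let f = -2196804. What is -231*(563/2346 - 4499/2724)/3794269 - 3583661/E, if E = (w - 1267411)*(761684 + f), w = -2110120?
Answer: 139082179691299744607/1632368827956037344519760 ≈ 8.5203e-5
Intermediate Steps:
E = 4847162288720 (E = (-2110120 - 1267411)*(761684 - 2196804) = -3377531*(-1435120) = 4847162288720)
-231*(563/2346 - 4499/2724)/3794269 - 3583661/E = -231*(563/2346 - 4499/2724)/3794269 - 3583661/4847162288720 = -231*(563*(1/2346) - 4499*1/2724)*(1/3794269) - 3583661*1/4847162288720 = -231*(563/2346 - 4499/2724)*(1/3794269) - 3583661/4847162288720 = -231*(-501169/355028)*(1/3794269) - 3583661/4847162288720 = (115770039/355028)*(1/3794269) - 3583661/4847162288720 = 115770039/1347071734532 - 3583661/4847162288720 = 139082179691299744607/1632368827956037344519760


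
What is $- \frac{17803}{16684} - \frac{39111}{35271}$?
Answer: $- \frac{426819179}{196153788} \approx -2.1759$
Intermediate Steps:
$- \frac{17803}{16684} - \frac{39111}{35271} = \left(-17803\right) \frac{1}{16684} - \frac{13037}{11757} = - \frac{17803}{16684} - \frac{13037}{11757} = - \frac{426819179}{196153788}$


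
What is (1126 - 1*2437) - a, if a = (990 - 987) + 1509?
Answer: -2823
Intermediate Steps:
a = 1512 (a = 3 + 1509 = 1512)
(1126 - 1*2437) - a = (1126 - 1*2437) - 1*1512 = (1126 - 2437) - 1512 = -1311 - 1512 = -2823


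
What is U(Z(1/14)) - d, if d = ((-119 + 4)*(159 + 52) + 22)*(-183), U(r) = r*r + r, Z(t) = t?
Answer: -869547909/196 ≈ -4.4365e+6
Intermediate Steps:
U(r) = r + r**2 (U(r) = r**2 + r = r + r**2)
d = 4436469 (d = (-115*211 + 22)*(-183) = (-24265 + 22)*(-183) = -24243*(-183) = 4436469)
U(Z(1/14)) - d = (1 + 1/14)/14 - 1*4436469 = (1 + 1/14)/14 - 4436469 = (1/14)*(15/14) - 4436469 = 15/196 - 4436469 = -869547909/196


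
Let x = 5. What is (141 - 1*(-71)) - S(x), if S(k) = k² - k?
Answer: 192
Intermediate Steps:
(141 - 1*(-71)) - S(x) = (141 - 1*(-71)) - 5*(-1 + 5) = (141 + 71) - 5*4 = 212 - 1*20 = 212 - 20 = 192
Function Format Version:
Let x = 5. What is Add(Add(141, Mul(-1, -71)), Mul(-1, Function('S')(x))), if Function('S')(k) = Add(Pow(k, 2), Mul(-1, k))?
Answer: 192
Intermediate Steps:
Add(Add(141, Mul(-1, -71)), Mul(-1, Function('S')(x))) = Add(Add(141, Mul(-1, -71)), Mul(-1, Mul(5, Add(-1, 5)))) = Add(Add(141, 71), Mul(-1, Mul(5, 4))) = Add(212, Mul(-1, 20)) = Add(212, -20) = 192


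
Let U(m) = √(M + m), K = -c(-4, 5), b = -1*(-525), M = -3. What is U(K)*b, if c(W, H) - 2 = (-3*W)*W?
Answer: 525*√43 ≈ 3442.7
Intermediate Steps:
c(W, H) = 2 - 3*W² (c(W, H) = 2 + (-3*W)*W = 2 - 3*W²)
b = 525
K = 46 (K = -(2 - 3*(-4)²) = -(2 - 3*16) = -(2 - 48) = -1*(-46) = 46)
U(m) = √(-3 + m)
U(K)*b = √(-3 + 46)*525 = √43*525 = 525*√43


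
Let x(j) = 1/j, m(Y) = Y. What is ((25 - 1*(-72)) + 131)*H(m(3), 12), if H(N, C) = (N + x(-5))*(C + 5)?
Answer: 54264/5 ≈ 10853.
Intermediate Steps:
x(j) = 1/j
H(N, C) = (5 + C)*(-⅕ + N) (H(N, C) = (N + 1/(-5))*(C + 5) = (N - ⅕)*(5 + C) = (-⅕ + N)*(5 + C) = (5 + C)*(-⅕ + N))
((25 - 1*(-72)) + 131)*H(m(3), 12) = ((25 - 1*(-72)) + 131)*(-1 + 5*3 - ⅕*12 + 12*3) = ((25 + 72) + 131)*(-1 + 15 - 12/5 + 36) = (97 + 131)*(238/5) = 228*(238/5) = 54264/5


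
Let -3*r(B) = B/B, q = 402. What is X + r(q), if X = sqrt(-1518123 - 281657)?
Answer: -1/3 + 2*I*sqrt(449945) ≈ -0.33333 + 1341.6*I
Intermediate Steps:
X = 2*I*sqrt(449945) (X = sqrt(-1799780) = 2*I*sqrt(449945) ≈ 1341.6*I)
r(B) = -1/3 (r(B) = -B/(3*B) = -1/3*1 = -1/3)
X + r(q) = 2*I*sqrt(449945) - 1/3 = -1/3 + 2*I*sqrt(449945)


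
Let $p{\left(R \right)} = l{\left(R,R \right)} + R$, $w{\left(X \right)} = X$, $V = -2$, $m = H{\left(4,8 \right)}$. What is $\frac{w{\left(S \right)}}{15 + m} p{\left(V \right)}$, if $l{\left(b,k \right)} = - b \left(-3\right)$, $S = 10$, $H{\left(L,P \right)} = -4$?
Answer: $- \frac{80}{11} \approx -7.2727$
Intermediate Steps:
$m = -4$
$l{\left(b,k \right)} = 3 b$
$p{\left(R \right)} = 4 R$ ($p{\left(R \right)} = 3 R + R = 4 R$)
$\frac{w{\left(S \right)}}{15 + m} p{\left(V \right)} = \frac{10}{15 - 4} \cdot 4 \left(-2\right) = \frac{10}{11} \left(-8\right) = - \frac{80}{11}$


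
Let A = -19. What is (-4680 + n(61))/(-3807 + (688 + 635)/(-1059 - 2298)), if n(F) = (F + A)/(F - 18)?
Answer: 12507809/10177799 ≈ 1.2289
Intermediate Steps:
n(F) = (-19 + F)/(-18 + F) (n(F) = (F - 19)/(F - 18) = (-19 + F)/(-18 + F))
(-4680 + n(61))/(-3807 + (688 + 635)/(-1059 - 2298)) = (-4680 + (-19 + 61)/(-18 + 61))/(-3807 + (688 + 635)/(-1059 - 2298)) = (-4680 + 42/43)/(-3807 + 1323/(-3357)) = (-4680 + (1/43)*42)/(-3807 + 1323*(-1/3357)) = (-4680 + 42/43)/(-3807 - 147/373) = -201198/(43*(-1420158/373)) = -201198/43*(-373/1420158) = 12507809/10177799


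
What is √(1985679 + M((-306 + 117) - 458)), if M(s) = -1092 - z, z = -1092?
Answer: 3*√220631 ≈ 1409.1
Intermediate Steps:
M(s) = 0 (M(s) = -1092 - 1*(-1092) = -1092 + 1092 = 0)
√(1985679 + M((-306 + 117) - 458)) = √(1985679 + 0) = √1985679 = 3*√220631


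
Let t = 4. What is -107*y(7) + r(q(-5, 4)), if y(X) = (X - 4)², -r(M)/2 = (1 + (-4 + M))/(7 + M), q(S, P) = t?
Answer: -10595/11 ≈ -963.18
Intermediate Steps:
q(S, P) = 4
r(M) = -2*(-3 + M)/(7 + M) (r(M) = -2*(1 + (-4 + M))/(7 + M) = -2*(-3 + M)/(7 + M))
y(X) = (-4 + X)²
-107*y(7) + r(q(-5, 4)) = -107*(-4 + 7)² + 2*(3 - 1*4)/(7 + 4) = -107*3² + 2*(3 - 4)/11 = -107*9 + 2*(1/11)*(-1) = -963 - 2/11 = -10595/11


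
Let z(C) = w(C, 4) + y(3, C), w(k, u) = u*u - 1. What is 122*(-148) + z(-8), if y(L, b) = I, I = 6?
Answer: -18035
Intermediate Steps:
w(k, u) = -1 + u² (w(k, u) = u² - 1 = -1 + u²)
y(L, b) = 6
z(C) = 21 (z(C) = (-1 + 4²) + 6 = (-1 + 16) + 6 = 15 + 6 = 21)
122*(-148) + z(-8) = 122*(-148) + 21 = -18056 + 21 = -18035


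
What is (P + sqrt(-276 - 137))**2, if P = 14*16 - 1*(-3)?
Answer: (227 + I*sqrt(413))**2 ≈ 51116.0 + 9226.4*I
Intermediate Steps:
P = 227 (P = 224 + 3 = 227)
(P + sqrt(-276 - 137))**2 = (227 + sqrt(-276 - 137))**2 = (227 + sqrt(-413))**2 = (227 + I*sqrt(413))**2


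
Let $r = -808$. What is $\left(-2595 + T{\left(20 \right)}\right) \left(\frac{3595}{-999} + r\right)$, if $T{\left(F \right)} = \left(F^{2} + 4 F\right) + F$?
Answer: $\frac{1698598765}{999} \approx 1.7003 \cdot 10^{6}$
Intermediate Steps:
$T{\left(F \right)} = F^{2} + 5 F$
$\left(-2595 + T{\left(20 \right)}\right) \left(\frac{3595}{-999} + r\right) = \left(-2595 + 20 \left(5 + 20\right)\right) \left(\frac{3595}{-999} - 808\right) = \left(-2595 + 20 \cdot 25\right) \left(3595 \left(- \frac{1}{999}\right) - 808\right) = \left(-2595 + 500\right) \left(- \frac{3595}{999} - 808\right) = \left(-2095\right) \left(- \frac{810787}{999}\right) = \frac{1698598765}{999}$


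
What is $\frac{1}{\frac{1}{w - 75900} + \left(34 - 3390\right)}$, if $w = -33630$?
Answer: $- \frac{109530}{367582681} \approx -0.00029797$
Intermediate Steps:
$\frac{1}{\frac{1}{w - 75900} + \left(34 - 3390\right)} = \frac{1}{\frac{1}{-33630 - 75900} + \left(34 - 3390\right)} = \frac{1}{\frac{1}{-109530} + \left(34 - 3390\right)} = \frac{1}{- \frac{1}{109530} - 3356} = \frac{1}{- \frac{367582681}{109530}} = - \frac{109530}{367582681}$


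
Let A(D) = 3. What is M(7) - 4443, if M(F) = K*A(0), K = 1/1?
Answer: -4440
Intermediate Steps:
K = 1 (K = 1*1 = 1)
M(F) = 3 (M(F) = 1*3 = 3)
M(7) - 4443 = 3 - 4443 = -4440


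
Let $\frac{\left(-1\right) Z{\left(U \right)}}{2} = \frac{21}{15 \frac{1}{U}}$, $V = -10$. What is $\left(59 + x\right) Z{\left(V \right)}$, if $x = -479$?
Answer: $-11760$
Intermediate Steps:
$Z{\left(U \right)} = - \frac{14 U}{5}$ ($Z{\left(U \right)} = - 2 \frac{21}{15 \frac{1}{U}} = - 2 \cdot 21 \frac{U}{15} = - 2 \frac{7 U}{5} = - \frac{14 U}{5}$)
$\left(59 + x\right) Z{\left(V \right)} = \left(59 - 479\right) \left(\left(- \frac{14}{5}\right) \left(-10\right)\right) = \left(-420\right) 28 = -11760$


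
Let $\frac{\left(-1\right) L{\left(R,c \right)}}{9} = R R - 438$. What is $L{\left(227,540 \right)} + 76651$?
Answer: $-383168$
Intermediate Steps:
$L{\left(R,c \right)} = 3942 - 9 R^{2}$ ($L{\left(R,c \right)} = - 9 \left(R R - 438\right) = - 9 \left(R^{2} - 438\right) = - 9 \left(-438 + R^{2}\right) = 3942 - 9 R^{2}$)
$L{\left(227,540 \right)} + 76651 = \left(3942 - 9 \cdot 227^{2}\right) + 76651 = \left(3942 - 463761\right) + 76651 = -459819 + 76651 = -383168$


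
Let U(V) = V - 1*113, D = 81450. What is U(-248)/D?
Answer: -361/81450 ≈ -0.0044322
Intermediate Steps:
U(V) = -113 + V (U(V) = V - 113 = -113 + V)
U(-248)/D = (-113 - 248)/81450 = -361*1/81450 = -361/81450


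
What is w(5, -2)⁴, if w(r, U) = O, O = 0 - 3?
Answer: 81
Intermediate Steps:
O = -3
w(r, U) = -3
w(5, -2)⁴ = (-3)⁴ = 81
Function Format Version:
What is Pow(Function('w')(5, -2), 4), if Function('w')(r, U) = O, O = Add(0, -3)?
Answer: 81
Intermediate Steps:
O = -3
Function('w')(r, U) = -3
Pow(Function('w')(5, -2), 4) = Pow(-3, 4) = 81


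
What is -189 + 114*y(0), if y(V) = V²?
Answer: -189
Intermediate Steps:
-189 + 114*y(0) = -189 + 114*0² = -189 + 114*0 = -189 + 0 = -189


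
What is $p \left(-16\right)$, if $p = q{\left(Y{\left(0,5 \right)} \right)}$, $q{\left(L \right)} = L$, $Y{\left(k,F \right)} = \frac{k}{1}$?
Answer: $0$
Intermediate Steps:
$Y{\left(k,F \right)} = k$ ($Y{\left(k,F \right)} = k 1 = k$)
$p = 0$
$p \left(-16\right) = 0 \left(-16\right) = 0$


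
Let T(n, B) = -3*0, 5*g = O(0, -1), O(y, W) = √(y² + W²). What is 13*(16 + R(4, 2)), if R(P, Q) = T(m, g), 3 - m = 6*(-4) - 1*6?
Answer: 208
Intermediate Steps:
m = 33 (m = 3 - (6*(-4) - 1*6) = 3 - (-24 - 6) = 3 - 1*(-30) = 3 + 30 = 33)
O(y, W) = √(W² + y²)
g = ⅕ (g = √((-1)² + 0²)/5 = √(1 + 0)/5 = √1/5 = (⅕)*1 = ⅕ ≈ 0.20000)
T(n, B) = 0
R(P, Q) = 0
13*(16 + R(4, 2)) = 13*(16 + 0) = 13*16 = 208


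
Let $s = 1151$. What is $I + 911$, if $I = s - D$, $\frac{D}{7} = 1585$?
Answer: $-9033$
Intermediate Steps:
$D = 11095$ ($D = 7 \cdot 1585 = 11095$)
$I = -9944$ ($I = 1151 - 11095 = -9944$)
$I + 911 = -9944 + 911 = -9033$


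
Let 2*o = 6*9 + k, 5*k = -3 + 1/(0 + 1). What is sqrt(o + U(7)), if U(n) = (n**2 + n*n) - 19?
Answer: 23*sqrt(5)/5 ≈ 10.286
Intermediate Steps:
U(n) = -19 + 2*n**2 (U(n) = (n**2 + n**2) - 19 = 2*n**2 - 19 = -19 + 2*n**2)
k = -2/5 (k = (-3 + 1/(0 + 1))/5 = (-3 + 1/1)/5 = (-3 + 1)/5 = (1/5)*(-2) = -2/5 ≈ -0.40000)
o = 134/5 (o = (6*9 - 2/5)/2 = (54 - 2/5)/2 = (1/2)*(268/5) = 134/5 ≈ 26.800)
sqrt(o + U(7)) = sqrt(134/5 + (-19 + 2*7**2)) = sqrt(134/5 + (-19 + 2*49)) = sqrt(134/5 + (-19 + 98)) = sqrt(134/5 + 79) = sqrt(529/5) = 23*sqrt(5)/5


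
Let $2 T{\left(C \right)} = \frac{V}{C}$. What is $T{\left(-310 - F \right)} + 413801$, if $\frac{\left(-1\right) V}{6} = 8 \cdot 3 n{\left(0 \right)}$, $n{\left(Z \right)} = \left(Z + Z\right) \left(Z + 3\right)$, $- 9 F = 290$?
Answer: $413801$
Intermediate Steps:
$F = - \frac{290}{9}$ ($F = \left(- \frac{1}{9}\right) 290 = - \frac{290}{9} \approx -32.222$)
$n{\left(Z \right)} = 2 Z \left(3 + Z\right)$
$V = 0$ ($V = - 6 \cdot 8 \cdot 3 \cdot 2 \cdot 0 \left(3 + 0\right) = - 6 \cdot 24 \cdot 2 \cdot 0 \cdot 3 = - 6 \cdot 24 \cdot 0 = \left(-6\right) 0 = 0$)
$T{\left(C \right)} = 0$ ($T{\left(C \right)} = \frac{0 \frac{1}{C}}{2} = \frac{1}{2} \cdot 0 = 0$)
$T{\left(-310 - F \right)} + 413801 = 0 + 413801 = 413801$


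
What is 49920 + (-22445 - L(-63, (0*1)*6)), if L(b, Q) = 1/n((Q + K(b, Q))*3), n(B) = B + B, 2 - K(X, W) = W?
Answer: 329699/12 ≈ 27475.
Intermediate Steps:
K(X, W) = 2 - W
n(B) = 2*B
L(b, Q) = 1/12 (L(b, Q) = 1/(2*((Q + (2 - Q))*3)) = 1/(2*(2*3)) = 1/(2*6) = 1/12)
49920 + (-22445 - L(-63, (0*1)*6)) = 49920 + (-22445 - 1*1/12) = 49920 + (-22445 - 1/12) = 49920 - 269341/12 = 329699/12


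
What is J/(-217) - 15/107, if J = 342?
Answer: -39849/23219 ≈ -1.7162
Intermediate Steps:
J/(-217) - 15/107 = 342/(-217) - 15/107 = 342*(-1/217) - 15*1/107 = -342/217 - 15/107 = -39849/23219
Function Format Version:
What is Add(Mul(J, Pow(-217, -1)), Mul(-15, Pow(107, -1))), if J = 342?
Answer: Rational(-39849, 23219) ≈ -1.7162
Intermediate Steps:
Add(Mul(J, Pow(-217, -1)), Mul(-15, Pow(107, -1))) = Add(Mul(342, Pow(-217, -1)), Mul(-15, Pow(107, -1))) = Add(Mul(342, Rational(-1, 217)), Mul(-15, Rational(1, 107))) = Add(Rational(-342, 217), Rational(-15, 107)) = Rational(-39849, 23219)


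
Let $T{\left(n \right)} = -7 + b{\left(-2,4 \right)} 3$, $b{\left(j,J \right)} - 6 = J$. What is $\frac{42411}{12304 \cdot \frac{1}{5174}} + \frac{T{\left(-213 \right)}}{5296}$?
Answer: $\frac{72632841821}{4072624} \approx 17834.0$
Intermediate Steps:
$b{\left(j,J \right)} = 6 + J$
$T{\left(n \right)} = 23$ ($T{\left(n \right)} = -7 + \left(6 + 4\right) 3 = -7 + 10 \cdot 3 = -7 + 30 = 23$)
$\frac{42411}{12304 \cdot \frac{1}{5174}} + \frac{T{\left(-213 \right)}}{5296} = \frac{42411}{12304 \cdot \frac{1}{5174}} + \frac{23}{5296} = \frac{42411}{12304 \cdot \frac{1}{5174}} + 23 \cdot \frac{1}{5296} = \frac{42411}{\frac{6152}{2587}} + \frac{23}{5296} = 42411 \cdot \frac{2587}{6152} + \frac{23}{5296} = \frac{109717257}{6152} + \frac{23}{5296} = \frac{72632841821}{4072624}$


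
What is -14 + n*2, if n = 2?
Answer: -10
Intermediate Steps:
-14 + n*2 = -14 + 2*2 = -14 + 4 = -10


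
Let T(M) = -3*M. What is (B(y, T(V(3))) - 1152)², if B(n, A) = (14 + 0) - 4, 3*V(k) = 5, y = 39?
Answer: 1304164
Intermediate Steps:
V(k) = 5/3 (V(k) = (⅓)*5 = 5/3)
B(n, A) = 10 (B(n, A) = 14 - 4 = 10)
(B(y, T(V(3))) - 1152)² = (10 - 1152)² = (-1142)² = 1304164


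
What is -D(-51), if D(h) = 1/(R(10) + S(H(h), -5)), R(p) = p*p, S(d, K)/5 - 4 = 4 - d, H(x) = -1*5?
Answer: -1/165 ≈ -0.0060606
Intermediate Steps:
H(x) = -5
S(d, K) = 40 - 5*d (S(d, K) = 20 + 5*(4 - d) = 20 + (20 - 5*d) = 40 - 5*d)
R(p) = p²
D(h) = 1/165 (D(h) = 1/(10² + (40 - 5*(-5))) = 1/(100 + (40 + 25)) = 1/(100 + 65) = 1/165)
-D(-51) = -1*1/165 = -1/165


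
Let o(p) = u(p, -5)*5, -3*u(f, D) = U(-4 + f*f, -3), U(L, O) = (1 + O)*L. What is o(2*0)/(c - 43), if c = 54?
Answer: -40/33 ≈ -1.2121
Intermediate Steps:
U(L, O) = L*(1 + O)
u(f, D) = -8/3 + 2*f²/3 (u(f, D) = -(-4 + f*f)*(1 - 3)/3 = -(-4 + f²)*(-2)/3 = -(8 - 2*f²)/3 = -8/3 + 2*f²/3)
o(p) = -40/3 + 10*p²/3 (o(p) = (-8/3 + 2*p²/3)*5 = -40/3 + 10*p²/3)
o(2*0)/(c - 43) = (-40/3 + 10*(2*0)²/3)/(54 - 43) = (-40/3 + (10/3)*0²)/11 = (-40/3 + (10/3)*0)*(1/11) = (-40/3 + 0)*(1/11) = -40/3*1/11 = -40/33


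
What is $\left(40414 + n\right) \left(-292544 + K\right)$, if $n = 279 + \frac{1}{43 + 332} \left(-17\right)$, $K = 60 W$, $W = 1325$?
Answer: $- \frac{3251021187752}{375} \approx -8.6694 \cdot 10^{9}$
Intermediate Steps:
$K = 79500$ ($K = 60 \cdot 1325 = 79500$)
$n = \frac{104608}{375}$ ($n = 279 + \frac{1}{375} \left(-17\right) = 279 - \frac{17}{375} = \frac{104608}{375} \approx 278.95$)
$\left(40414 + n\right) \left(-292544 + K\right) = \left(40414 + \frac{104608}{375}\right) \left(-292544 + 79500\right) = \frac{15259858}{375} \left(-213044\right) = - \frac{3251021187752}{375}$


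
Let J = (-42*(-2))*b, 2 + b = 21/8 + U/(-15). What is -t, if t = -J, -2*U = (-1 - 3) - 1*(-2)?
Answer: 469/10 ≈ 46.900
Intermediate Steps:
U = 1 (U = -((-1 - 3) - 1*(-2))/2 = -(-4 + 2)/2 = -½*(-2) = 1)
b = 67/120 (b = -2 + (21/8 + 1/(-15)) = -2 + (21*(⅛) + 1*(-1/15)) = -2 + (21/8 - 1/15) = -2 + 307/120 = 67/120 ≈ 0.55833)
J = 469/10 (J = -42*(-2)*(67/120) = 84*(67/120) = 469/10 ≈ 46.900)
t = -469/10 (t = -1*469/10 = -469/10 ≈ -46.900)
-t = -1*(-469/10) = 469/10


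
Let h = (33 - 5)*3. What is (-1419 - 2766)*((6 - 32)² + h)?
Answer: -3180600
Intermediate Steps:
h = 84 (h = 28*3 = 84)
(-1419 - 2766)*((6 - 32)² + h) = (-1419 - 2766)*((6 - 32)² + 84) = -4185*((-26)² + 84) = -4185*(676 + 84) = -4185*760 = -3180600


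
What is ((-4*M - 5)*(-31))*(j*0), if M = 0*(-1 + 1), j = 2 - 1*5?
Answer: 0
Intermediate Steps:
j = -3 (j = 2 - 5 = -3)
M = 0 (M = 0*0 = 0)
((-4*M - 5)*(-31))*(j*0) = ((-4*0 - 5)*(-31))*(-3*0) = ((0 - 5)*(-31))*0 = -5*(-31)*0 = 155*0 = 0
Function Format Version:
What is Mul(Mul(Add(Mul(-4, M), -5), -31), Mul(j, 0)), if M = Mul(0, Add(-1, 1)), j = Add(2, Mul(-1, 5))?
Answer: 0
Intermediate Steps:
j = -3 (j = Add(2, -5) = -3)
M = 0 (M = Mul(0, 0) = 0)
Mul(Mul(Add(Mul(-4, M), -5), -31), Mul(j, 0)) = Mul(Mul(Add(Mul(-4, 0), -5), -31), Mul(-3, 0)) = Mul(Mul(Add(0, -5), -31), 0) = Mul(Mul(-5, -31), 0) = Mul(155, 0) = 0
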